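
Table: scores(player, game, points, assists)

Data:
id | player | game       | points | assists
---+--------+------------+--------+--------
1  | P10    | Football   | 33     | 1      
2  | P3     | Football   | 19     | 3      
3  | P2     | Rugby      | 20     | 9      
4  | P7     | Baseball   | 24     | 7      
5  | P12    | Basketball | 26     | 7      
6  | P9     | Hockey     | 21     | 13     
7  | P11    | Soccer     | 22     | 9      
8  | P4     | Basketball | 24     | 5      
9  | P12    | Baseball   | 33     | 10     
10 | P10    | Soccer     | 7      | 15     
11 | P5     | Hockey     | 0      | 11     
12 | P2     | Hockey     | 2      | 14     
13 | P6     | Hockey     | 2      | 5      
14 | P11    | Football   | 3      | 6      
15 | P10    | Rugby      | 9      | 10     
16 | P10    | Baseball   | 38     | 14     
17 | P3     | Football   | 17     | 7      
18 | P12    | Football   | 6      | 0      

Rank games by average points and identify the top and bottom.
SELECT game, AVG(points)
FROM scores
GROUP BY game
ORDER BY AVG(points)

All groups:
  Hockey: 6.25
  Rugby: 14.50
  Soccer: 14.50
  Football: 15.60
  Basketball: 25.00
  Baseball: 31.67

Highest: Baseball (31.67)
Lowest: Hockey (6.25)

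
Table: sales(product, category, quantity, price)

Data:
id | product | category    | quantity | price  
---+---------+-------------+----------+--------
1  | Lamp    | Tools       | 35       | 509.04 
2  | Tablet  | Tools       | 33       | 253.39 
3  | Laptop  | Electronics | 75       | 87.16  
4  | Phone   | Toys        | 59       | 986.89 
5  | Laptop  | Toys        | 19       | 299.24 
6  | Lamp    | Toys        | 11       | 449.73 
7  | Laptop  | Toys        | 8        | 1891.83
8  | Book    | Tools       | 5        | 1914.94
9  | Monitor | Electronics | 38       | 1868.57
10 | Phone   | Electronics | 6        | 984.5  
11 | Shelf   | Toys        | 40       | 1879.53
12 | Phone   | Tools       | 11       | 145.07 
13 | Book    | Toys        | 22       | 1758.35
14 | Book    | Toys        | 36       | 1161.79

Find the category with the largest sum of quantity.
SELECT category, SUM(quantity) as val
FROM sales
GROUP BY category
ORDER BY val DESC
LIMIT 1

Result: Toys with sum(quantity) = 195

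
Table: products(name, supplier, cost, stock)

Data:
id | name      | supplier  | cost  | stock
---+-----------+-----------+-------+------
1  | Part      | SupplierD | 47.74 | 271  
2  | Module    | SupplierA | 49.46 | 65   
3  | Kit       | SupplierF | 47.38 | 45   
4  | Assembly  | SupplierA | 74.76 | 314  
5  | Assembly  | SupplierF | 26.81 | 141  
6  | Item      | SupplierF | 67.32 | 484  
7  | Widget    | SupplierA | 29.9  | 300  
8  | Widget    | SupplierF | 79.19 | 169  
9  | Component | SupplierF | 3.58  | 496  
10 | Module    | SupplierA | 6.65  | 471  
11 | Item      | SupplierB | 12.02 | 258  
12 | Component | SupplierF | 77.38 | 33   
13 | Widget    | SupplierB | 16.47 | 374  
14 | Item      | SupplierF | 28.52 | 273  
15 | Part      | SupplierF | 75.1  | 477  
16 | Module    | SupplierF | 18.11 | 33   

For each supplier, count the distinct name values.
SELECT supplier, COUNT(DISTINCT name)
FROM products
GROUP BY supplier

Result:
  SupplierA: 3 distinct
  SupplierB: 2 distinct
  SupplierD: 1 distinct
  SupplierF: 7 distinct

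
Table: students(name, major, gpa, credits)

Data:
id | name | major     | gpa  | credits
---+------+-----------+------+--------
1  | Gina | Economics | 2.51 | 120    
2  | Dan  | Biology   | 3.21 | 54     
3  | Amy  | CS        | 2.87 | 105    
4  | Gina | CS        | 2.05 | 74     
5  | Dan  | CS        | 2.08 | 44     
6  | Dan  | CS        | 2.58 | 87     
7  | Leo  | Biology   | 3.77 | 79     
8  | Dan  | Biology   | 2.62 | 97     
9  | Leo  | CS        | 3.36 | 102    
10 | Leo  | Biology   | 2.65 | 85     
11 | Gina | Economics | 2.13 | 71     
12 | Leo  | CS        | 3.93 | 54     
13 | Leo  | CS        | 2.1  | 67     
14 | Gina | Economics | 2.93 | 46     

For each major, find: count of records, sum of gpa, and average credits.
SELECT major,
       COUNT(*) as cnt,
       SUM(gpa) as total_gpa,
       AVG(credits) as avg_credits
FROM students
GROUP BY major

Result:
  Biology: 4 records, 12.25 total gpa, 78.75 avg credits
  CS: 7 records, 18.97 total gpa, 76.14 avg credits
  Economics: 3 records, 7.57 total gpa, 79.00 avg credits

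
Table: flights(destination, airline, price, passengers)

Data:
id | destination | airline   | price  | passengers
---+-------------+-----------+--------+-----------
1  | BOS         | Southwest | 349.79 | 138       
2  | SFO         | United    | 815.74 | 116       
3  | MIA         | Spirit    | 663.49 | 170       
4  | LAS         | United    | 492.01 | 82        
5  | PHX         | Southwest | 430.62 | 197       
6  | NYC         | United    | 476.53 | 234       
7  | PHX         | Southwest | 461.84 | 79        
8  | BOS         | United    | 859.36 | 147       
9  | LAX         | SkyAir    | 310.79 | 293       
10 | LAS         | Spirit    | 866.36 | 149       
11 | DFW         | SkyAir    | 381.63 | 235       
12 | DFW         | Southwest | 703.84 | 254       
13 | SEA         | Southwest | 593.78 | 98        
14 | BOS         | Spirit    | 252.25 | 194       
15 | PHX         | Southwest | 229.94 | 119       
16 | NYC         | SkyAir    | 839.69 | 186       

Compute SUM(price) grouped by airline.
SELECT airline, SUM(price) as result
FROM flights
GROUP BY airline

Result:
  SkyAir: 1532.11
  Southwest: 2769.81
  Spirit: 1782.10
  United: 2643.64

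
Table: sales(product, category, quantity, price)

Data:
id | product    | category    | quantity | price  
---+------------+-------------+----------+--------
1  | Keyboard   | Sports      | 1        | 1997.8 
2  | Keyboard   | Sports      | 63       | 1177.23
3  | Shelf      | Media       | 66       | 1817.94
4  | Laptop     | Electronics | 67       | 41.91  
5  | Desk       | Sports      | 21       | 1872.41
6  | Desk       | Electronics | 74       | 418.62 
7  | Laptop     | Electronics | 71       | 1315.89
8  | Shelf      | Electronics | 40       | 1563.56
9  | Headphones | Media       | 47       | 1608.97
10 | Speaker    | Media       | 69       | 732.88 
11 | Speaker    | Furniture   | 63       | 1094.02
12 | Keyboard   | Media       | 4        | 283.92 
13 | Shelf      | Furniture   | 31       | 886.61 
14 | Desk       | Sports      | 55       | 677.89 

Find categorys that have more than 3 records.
SELECT category, COUNT(*) as cnt
FROM sales
GROUP BY category
HAVING COUNT(*) > 3

Result:
  Electronics: 4
  Media: 4
  Sports: 4

Note: HAVING filters groups after aggregation, WHERE filters rows before.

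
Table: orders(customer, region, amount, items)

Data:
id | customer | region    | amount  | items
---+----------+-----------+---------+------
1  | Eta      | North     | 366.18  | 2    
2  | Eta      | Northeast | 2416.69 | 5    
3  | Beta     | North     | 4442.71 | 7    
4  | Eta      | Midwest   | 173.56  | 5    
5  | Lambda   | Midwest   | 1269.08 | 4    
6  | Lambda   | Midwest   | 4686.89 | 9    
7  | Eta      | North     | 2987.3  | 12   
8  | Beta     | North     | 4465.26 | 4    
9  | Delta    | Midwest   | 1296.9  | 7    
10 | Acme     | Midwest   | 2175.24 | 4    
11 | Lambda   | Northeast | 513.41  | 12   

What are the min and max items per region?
SELECT region, MIN(items), MAX(items)
FROM orders
GROUP BY region

Result:
  Midwest: min=4, max=9
  North: min=2, max=12
  Northeast: min=5, max=12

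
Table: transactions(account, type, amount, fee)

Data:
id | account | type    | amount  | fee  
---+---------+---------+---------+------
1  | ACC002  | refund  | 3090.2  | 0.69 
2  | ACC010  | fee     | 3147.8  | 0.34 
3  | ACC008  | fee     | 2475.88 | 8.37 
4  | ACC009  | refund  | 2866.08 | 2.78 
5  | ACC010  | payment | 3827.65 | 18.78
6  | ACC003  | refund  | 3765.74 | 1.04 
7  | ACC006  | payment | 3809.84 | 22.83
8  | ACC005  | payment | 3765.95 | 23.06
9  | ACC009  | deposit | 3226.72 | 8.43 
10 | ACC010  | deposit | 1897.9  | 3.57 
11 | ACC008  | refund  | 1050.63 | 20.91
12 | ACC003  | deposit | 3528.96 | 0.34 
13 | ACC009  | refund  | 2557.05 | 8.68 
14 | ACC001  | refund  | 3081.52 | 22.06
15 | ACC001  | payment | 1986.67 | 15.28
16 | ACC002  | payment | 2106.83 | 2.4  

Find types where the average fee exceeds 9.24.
SELECT type, AVG(fee)
FROM transactions
GROUP BY type
HAVING AVG(fee) > 9.24

Result:
  payment: avg=16.47
  refund: avg=9.36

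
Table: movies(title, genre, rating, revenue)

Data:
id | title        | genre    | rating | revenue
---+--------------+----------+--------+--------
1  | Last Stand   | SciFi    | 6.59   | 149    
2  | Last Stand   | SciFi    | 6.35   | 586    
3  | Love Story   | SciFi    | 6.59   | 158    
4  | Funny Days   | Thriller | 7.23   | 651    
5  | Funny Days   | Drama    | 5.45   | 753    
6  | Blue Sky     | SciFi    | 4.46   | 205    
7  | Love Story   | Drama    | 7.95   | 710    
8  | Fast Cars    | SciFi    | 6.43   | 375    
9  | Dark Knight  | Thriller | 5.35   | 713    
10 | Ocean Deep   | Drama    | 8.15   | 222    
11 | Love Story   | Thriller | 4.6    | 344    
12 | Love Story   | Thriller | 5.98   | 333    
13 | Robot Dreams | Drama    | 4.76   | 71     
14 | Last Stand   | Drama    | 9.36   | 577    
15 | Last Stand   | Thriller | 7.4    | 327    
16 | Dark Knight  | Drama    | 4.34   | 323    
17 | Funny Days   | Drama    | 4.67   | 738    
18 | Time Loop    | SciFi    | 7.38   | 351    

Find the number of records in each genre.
SELECT genre, COUNT(*) as count
FROM movies
GROUP BY genre

Result:
  Drama: 7
  SciFi: 6
  Thriller: 5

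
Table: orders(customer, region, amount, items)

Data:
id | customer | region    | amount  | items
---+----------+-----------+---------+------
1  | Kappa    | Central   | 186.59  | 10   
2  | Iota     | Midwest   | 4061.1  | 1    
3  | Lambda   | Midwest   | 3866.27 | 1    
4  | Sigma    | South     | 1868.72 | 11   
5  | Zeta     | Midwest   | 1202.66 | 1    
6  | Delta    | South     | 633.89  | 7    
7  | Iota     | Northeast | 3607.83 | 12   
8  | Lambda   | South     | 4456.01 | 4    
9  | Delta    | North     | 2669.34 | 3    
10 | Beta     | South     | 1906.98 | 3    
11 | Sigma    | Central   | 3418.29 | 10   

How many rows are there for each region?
SELECT region, COUNT(*) as count
FROM orders
GROUP BY region

Result:
  Central: 2
  Midwest: 3
  North: 1
  Northeast: 1
  South: 4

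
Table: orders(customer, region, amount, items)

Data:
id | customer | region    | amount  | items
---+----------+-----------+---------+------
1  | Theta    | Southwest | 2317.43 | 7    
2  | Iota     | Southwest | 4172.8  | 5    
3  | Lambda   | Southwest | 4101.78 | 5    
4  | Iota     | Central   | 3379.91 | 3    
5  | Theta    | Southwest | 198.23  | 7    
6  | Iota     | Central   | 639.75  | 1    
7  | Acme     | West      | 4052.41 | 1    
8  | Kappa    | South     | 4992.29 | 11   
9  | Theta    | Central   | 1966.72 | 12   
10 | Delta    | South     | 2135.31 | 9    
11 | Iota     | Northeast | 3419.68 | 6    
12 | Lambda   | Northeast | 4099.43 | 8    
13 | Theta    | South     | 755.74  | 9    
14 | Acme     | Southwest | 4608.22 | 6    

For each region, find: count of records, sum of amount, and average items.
SELECT region,
       COUNT(*) as cnt,
       SUM(amount) as total_amount,
       AVG(items) as avg_items
FROM orders
GROUP BY region

Result:
  Central: 3 records, 5986.38 total amount, 5.33 avg items
  Northeast: 2 records, 7519.11 total amount, 7.00 avg items
  South: 3 records, 7883.34 total amount, 9.67 avg items
  Southwest: 5 records, 15398.46 total amount, 6.00 avg items
  West: 1 records, 4052.41 total amount, 1.00 avg items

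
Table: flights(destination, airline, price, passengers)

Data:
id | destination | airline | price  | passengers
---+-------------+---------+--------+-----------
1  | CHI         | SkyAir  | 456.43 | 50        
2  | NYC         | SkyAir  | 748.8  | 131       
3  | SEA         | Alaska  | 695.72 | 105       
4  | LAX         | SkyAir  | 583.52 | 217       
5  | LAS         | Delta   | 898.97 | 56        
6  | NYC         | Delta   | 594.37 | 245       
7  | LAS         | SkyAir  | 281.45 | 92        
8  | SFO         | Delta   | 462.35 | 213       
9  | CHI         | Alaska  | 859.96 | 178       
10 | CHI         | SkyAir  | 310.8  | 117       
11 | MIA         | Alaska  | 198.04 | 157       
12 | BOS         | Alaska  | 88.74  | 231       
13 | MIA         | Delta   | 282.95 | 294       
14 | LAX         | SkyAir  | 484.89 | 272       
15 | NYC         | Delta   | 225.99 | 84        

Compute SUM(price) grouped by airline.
SELECT airline, SUM(price) as result
FROM flights
GROUP BY airline

Result:
  Alaska: 1842.46
  Delta: 2464.63
  SkyAir: 2865.89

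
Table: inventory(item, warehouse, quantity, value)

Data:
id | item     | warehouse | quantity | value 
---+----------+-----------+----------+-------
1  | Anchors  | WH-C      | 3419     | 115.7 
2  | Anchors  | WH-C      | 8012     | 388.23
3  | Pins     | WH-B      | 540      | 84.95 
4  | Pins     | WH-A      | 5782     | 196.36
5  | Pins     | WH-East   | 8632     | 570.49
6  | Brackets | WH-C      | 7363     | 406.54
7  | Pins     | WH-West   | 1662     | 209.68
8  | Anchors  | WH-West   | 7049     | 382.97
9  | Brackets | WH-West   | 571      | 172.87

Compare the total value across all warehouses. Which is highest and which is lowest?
SELECT warehouse, SUM(value)
FROM inventory
GROUP BY warehouse
ORDER BY SUM(value)

All groups:
  WH-B: 84.95
  WH-A: 196.36
  WH-East: 570.49
  WH-West: 765.52
  WH-C: 910.47

Highest: WH-C (910.47)
Lowest: WH-B (84.95)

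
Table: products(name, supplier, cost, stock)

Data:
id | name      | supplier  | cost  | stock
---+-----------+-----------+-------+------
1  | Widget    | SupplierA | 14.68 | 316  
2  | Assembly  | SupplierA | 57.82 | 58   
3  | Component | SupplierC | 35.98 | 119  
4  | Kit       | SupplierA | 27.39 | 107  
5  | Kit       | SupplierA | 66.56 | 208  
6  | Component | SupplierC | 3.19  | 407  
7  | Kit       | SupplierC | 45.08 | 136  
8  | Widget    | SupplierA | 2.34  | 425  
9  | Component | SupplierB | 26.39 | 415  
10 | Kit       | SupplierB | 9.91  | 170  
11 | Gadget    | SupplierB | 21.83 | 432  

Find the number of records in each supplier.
SELECT supplier, COUNT(*) as count
FROM products
GROUP BY supplier

Result:
  SupplierA: 5
  SupplierB: 3
  SupplierC: 3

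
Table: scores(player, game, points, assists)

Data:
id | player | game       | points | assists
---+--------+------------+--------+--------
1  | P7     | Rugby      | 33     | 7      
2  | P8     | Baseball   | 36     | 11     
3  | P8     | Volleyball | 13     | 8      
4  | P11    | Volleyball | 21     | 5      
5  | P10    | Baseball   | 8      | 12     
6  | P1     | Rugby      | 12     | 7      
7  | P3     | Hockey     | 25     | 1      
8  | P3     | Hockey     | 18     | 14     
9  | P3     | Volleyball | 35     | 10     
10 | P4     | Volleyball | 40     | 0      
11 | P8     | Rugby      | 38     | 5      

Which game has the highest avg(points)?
SELECT game, AVG(points) as val
FROM scores
GROUP BY game
ORDER BY val DESC
LIMIT 1

Result: Rugby with avg(points) = 27.67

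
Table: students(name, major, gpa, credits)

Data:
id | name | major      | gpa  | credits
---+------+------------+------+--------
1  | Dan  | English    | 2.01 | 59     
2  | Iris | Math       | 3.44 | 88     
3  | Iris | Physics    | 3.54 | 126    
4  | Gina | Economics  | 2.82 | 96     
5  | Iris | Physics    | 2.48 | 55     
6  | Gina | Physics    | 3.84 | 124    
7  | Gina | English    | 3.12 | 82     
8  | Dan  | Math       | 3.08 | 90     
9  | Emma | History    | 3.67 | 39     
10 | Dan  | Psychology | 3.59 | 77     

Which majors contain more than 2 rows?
SELECT major, COUNT(*) as cnt
FROM students
GROUP BY major
HAVING COUNT(*) > 2

Result:
  Physics: 3

Note: HAVING filters groups after aggregation, WHERE filters rows before.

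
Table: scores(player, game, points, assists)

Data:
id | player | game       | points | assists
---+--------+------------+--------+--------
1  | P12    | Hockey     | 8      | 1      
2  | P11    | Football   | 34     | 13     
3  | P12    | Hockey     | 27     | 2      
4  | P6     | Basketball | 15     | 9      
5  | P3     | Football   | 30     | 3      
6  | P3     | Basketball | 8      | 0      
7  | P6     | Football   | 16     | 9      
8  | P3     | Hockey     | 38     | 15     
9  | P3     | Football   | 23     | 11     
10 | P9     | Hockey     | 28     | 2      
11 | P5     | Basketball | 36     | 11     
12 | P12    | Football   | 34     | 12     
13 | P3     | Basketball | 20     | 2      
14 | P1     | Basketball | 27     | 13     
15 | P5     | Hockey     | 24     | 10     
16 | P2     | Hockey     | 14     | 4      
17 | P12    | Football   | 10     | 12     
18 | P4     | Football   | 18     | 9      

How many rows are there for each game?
SELECT game, COUNT(*) as count
FROM scores
GROUP BY game

Result:
  Basketball: 5
  Football: 7
  Hockey: 6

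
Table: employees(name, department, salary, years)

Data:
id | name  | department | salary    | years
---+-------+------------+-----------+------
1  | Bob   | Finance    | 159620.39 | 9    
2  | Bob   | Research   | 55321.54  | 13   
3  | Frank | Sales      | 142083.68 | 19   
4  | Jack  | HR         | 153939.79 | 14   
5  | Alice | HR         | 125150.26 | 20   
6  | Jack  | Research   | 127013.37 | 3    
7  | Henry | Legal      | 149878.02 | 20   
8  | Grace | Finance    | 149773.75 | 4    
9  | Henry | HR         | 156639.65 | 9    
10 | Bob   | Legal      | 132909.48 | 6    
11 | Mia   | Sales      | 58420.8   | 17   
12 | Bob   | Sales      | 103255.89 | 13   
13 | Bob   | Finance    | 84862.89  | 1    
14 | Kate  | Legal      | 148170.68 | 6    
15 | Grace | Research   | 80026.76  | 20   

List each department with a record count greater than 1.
SELECT department, COUNT(*) as cnt
FROM employees
GROUP BY department
HAVING COUNT(*) > 1

Result:
  Finance: 3
  HR: 3
  Legal: 3
  Research: 3
  Sales: 3

Note: HAVING filters groups after aggregation, WHERE filters rows before.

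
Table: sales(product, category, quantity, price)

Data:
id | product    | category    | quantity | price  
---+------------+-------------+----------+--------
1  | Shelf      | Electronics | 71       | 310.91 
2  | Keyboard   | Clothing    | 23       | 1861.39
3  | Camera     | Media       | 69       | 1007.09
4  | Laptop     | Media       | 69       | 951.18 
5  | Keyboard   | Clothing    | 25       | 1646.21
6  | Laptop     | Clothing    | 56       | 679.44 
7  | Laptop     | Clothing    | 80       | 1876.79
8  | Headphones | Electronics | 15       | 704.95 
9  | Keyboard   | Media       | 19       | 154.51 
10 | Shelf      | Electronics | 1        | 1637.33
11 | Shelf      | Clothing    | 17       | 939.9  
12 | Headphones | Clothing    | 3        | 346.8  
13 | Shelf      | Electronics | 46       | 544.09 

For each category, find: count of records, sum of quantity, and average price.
SELECT category,
       COUNT(*) as cnt,
       SUM(quantity) as total_quantity,
       AVG(price) as avg_price
FROM sales
GROUP BY category

Result:
  Clothing: 6 records, 204 total quantity, 1225.09 avg price
  Electronics: 4 records, 133 total quantity, 799.32 avg price
  Media: 3 records, 157 total quantity, 704.26 avg price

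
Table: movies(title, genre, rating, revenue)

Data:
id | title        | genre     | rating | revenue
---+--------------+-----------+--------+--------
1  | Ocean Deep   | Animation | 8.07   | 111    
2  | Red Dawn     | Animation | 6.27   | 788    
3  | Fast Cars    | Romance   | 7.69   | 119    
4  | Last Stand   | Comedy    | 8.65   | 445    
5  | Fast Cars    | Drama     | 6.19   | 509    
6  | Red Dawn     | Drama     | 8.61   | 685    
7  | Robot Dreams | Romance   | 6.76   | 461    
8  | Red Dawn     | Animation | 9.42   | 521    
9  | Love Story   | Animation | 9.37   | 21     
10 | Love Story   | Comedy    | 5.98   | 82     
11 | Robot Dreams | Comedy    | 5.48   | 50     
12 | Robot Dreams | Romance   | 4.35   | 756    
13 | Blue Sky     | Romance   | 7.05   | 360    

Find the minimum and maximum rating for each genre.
SELECT genre, MIN(rating), MAX(rating)
FROM movies
GROUP BY genre

Result:
  Animation: min=6.27, max=9.42
  Comedy: min=5.48, max=8.65
  Drama: min=6.19, max=8.61
  Romance: min=4.35, max=7.69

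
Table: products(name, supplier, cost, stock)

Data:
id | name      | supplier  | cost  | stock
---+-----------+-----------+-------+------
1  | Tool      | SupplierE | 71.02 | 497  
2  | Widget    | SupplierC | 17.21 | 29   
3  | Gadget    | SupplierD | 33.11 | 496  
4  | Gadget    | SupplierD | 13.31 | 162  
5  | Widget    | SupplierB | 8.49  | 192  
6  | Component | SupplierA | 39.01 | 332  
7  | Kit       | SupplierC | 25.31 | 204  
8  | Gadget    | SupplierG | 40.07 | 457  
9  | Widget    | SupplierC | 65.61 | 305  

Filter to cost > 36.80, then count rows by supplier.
SELECT supplier, COUNT(*)
FROM products
WHERE cost > 36.80
GROUP BY supplier

Note: WHERE filters rows before grouping.

Result:
  SupplierA: 1
  SupplierC: 1
  SupplierE: 1
  SupplierG: 1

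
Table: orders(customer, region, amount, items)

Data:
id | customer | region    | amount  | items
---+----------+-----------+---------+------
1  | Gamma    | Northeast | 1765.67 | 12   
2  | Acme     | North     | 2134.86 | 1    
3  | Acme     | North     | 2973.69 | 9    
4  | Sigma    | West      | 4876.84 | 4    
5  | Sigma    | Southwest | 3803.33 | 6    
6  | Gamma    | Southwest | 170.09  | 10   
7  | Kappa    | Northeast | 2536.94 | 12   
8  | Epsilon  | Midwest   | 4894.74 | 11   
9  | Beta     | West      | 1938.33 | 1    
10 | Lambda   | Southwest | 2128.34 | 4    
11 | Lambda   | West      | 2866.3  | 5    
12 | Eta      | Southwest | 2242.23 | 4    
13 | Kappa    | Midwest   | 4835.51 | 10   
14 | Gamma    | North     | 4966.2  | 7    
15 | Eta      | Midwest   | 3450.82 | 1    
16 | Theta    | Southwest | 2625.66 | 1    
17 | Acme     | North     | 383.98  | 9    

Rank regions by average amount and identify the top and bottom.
SELECT region, AVG(amount)
FROM orders
GROUP BY region
ORDER BY AVG(amount)

All groups:
  Northeast: 2151.31
  Southwest: 2193.93
  North: 2614.68
  West: 3227.16
  Midwest: 4393.69

Highest: Midwest (4393.69)
Lowest: Northeast (2151.31)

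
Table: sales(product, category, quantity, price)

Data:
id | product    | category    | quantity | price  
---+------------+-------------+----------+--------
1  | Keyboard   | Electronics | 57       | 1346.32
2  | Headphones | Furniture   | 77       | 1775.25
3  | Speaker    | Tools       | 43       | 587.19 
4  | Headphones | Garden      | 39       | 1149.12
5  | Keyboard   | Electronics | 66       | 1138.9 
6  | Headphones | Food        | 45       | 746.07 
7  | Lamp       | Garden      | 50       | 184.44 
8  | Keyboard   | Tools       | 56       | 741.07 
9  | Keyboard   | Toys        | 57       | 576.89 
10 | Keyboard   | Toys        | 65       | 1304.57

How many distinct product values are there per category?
SELECT category, COUNT(DISTINCT product)
FROM sales
GROUP BY category

Result:
  Electronics: 1 distinct
  Food: 1 distinct
  Furniture: 1 distinct
  Garden: 2 distinct
  Tools: 2 distinct
  Toys: 1 distinct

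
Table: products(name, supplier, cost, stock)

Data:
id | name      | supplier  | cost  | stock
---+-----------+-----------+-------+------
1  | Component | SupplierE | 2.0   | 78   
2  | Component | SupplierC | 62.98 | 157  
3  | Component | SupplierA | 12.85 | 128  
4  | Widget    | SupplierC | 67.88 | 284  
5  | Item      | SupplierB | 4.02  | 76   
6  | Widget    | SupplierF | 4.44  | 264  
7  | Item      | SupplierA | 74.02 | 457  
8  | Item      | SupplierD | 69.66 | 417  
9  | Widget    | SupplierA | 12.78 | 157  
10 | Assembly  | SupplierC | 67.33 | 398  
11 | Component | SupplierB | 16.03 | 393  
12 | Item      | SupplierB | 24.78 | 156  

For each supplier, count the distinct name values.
SELECT supplier, COUNT(DISTINCT name)
FROM products
GROUP BY supplier

Result:
  SupplierA: 3 distinct
  SupplierB: 2 distinct
  SupplierC: 3 distinct
  SupplierD: 1 distinct
  SupplierE: 1 distinct
  SupplierF: 1 distinct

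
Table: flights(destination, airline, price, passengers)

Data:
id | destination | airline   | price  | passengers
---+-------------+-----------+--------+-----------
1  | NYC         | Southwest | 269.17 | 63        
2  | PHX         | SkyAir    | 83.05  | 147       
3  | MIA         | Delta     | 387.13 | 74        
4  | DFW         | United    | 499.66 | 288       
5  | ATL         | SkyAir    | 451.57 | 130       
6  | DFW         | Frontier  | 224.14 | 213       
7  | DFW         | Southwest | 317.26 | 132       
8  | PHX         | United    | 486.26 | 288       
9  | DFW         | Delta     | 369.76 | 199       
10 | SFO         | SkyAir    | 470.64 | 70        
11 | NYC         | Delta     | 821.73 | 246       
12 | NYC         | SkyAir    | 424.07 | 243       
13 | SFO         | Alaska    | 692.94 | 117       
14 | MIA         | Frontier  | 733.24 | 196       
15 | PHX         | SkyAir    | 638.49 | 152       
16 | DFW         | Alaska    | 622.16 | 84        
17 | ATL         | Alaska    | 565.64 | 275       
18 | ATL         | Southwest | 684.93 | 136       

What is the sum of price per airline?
SELECT airline, SUM(price) as result
FROM flights
GROUP BY airline

Result:
  Alaska: 1880.74
  Delta: 1578.62
  Frontier: 957.38
  SkyAir: 2067.82
  Southwest: 1271.36
  United: 985.92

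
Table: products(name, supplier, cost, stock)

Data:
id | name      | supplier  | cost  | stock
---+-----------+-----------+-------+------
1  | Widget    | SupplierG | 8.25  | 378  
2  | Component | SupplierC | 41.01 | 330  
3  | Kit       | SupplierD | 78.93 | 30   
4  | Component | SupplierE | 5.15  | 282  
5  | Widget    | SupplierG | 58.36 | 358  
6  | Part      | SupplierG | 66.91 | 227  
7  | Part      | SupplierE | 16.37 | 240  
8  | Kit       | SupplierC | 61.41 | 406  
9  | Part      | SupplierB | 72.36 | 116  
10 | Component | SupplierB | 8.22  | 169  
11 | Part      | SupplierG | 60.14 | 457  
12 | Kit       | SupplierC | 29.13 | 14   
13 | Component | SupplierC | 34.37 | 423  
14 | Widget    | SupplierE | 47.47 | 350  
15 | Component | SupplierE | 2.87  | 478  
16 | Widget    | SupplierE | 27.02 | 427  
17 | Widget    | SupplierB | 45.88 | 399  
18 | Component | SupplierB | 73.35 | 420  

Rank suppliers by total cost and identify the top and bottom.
SELECT supplier, SUM(cost)
FROM products
GROUP BY supplier
ORDER BY SUM(cost)

All groups:
  SupplierD: 78.93
  SupplierE: 98.88
  SupplierC: 165.92
  SupplierG: 193.66
  SupplierB: 199.81

Highest: SupplierB (199.81)
Lowest: SupplierD (78.93)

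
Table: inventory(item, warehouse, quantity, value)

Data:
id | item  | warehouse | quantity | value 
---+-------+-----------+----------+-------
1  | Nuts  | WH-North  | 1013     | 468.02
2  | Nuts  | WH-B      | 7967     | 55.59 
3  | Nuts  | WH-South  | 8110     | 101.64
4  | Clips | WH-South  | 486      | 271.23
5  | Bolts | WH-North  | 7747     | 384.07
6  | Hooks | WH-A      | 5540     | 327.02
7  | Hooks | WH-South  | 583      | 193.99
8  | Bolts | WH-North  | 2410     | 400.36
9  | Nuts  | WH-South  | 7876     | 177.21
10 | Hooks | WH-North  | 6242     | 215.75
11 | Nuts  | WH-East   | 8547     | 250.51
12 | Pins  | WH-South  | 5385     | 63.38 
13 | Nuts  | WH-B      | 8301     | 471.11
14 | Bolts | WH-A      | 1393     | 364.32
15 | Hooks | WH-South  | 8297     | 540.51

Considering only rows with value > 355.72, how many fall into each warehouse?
SELECT warehouse, COUNT(*)
FROM inventory
WHERE value > 355.72
GROUP BY warehouse

Note: WHERE filters rows before grouping.

Result:
  WH-A: 1
  WH-B: 1
  WH-North: 3
  WH-South: 1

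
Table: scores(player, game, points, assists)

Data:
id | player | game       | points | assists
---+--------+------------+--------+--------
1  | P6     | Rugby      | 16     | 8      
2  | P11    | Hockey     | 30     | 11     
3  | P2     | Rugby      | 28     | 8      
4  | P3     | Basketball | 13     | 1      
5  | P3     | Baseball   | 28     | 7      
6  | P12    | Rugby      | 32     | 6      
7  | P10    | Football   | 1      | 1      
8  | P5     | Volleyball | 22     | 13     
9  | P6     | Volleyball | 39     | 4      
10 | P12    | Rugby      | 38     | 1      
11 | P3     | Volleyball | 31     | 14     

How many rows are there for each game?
SELECT game, COUNT(*) as count
FROM scores
GROUP BY game

Result:
  Baseball: 1
  Basketball: 1
  Football: 1
  Hockey: 1
  Rugby: 4
  Volleyball: 3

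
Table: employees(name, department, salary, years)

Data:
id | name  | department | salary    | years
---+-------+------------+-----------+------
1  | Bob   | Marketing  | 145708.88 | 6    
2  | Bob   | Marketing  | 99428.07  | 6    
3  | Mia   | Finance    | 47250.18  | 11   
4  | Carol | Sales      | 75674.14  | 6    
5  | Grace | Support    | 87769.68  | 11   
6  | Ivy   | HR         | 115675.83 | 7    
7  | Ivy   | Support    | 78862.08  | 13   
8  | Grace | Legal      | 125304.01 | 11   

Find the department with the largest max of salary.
SELECT department, MAX(salary) as val
FROM employees
GROUP BY department
ORDER BY val DESC
LIMIT 1

Result: Marketing with max(salary) = 145708.88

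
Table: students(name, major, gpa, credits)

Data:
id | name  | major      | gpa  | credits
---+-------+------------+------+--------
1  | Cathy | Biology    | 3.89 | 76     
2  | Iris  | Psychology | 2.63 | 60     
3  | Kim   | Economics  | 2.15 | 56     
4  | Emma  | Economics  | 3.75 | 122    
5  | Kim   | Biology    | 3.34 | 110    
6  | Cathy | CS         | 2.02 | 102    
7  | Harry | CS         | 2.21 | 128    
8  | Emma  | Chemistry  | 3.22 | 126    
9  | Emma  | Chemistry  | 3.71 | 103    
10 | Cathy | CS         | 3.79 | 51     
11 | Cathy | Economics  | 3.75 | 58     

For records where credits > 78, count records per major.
SELECT major, COUNT(*)
FROM students
WHERE credits > 78
GROUP BY major

Note: WHERE filters rows before grouping.

Result:
  Biology: 1
  CS: 2
  Chemistry: 2
  Economics: 1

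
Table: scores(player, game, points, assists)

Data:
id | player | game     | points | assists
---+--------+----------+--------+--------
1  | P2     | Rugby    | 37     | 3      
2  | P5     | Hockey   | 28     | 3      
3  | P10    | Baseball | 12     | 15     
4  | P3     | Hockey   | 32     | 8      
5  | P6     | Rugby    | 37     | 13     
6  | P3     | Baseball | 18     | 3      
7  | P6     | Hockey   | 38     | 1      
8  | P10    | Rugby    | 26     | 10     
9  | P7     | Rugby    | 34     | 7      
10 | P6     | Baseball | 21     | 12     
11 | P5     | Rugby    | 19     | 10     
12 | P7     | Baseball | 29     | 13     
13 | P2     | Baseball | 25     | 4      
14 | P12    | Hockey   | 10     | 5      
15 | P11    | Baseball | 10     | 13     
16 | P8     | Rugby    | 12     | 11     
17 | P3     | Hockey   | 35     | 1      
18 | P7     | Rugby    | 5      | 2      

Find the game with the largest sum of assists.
SELECT game, SUM(assists) as val
FROM scores
GROUP BY game
ORDER BY val DESC
LIMIT 1

Result: Baseball with sum(assists) = 60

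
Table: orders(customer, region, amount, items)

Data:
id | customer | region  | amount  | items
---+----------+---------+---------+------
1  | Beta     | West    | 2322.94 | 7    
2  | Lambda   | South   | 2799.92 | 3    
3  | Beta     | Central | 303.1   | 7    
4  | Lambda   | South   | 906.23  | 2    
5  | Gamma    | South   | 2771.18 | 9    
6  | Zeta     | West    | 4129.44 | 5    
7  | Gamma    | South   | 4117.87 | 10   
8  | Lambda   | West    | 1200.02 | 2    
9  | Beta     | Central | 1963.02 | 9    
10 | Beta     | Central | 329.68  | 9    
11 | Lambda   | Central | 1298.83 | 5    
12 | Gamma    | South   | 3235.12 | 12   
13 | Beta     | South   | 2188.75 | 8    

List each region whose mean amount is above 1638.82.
SELECT region, AVG(amount)
FROM orders
GROUP BY region
HAVING AVG(amount) > 1638.82

Result:
  South: avg=2669.85
  West: avg=2550.80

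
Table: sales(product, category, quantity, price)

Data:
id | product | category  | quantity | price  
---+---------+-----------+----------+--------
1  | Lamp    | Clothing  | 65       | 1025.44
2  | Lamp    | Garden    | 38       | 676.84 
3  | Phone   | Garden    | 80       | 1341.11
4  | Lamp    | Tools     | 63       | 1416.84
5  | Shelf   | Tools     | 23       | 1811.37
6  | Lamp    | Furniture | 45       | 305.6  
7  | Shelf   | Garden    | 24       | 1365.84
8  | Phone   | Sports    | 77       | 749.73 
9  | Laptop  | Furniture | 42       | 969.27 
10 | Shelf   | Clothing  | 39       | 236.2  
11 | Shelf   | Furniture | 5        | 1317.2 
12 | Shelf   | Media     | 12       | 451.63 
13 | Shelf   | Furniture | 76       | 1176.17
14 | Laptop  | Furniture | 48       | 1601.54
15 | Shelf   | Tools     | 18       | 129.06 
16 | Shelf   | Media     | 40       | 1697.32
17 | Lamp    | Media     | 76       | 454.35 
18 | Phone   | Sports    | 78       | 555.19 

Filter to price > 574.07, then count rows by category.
SELECT category, COUNT(*)
FROM sales
WHERE price > 574.07
GROUP BY category

Note: WHERE filters rows before grouping.

Result:
  Clothing: 1
  Furniture: 4
  Garden: 3
  Media: 1
  Sports: 1
  Tools: 2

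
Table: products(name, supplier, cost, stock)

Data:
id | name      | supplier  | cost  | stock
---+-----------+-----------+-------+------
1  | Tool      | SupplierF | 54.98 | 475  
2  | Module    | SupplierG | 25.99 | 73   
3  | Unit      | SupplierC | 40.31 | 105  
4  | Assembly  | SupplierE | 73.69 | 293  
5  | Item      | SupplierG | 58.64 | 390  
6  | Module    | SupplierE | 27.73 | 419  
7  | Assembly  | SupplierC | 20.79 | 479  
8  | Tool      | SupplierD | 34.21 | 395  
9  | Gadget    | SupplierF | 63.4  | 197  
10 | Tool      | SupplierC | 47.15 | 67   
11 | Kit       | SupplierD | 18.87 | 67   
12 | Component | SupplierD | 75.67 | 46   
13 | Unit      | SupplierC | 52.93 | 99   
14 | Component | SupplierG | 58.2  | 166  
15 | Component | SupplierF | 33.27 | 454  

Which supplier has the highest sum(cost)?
SELECT supplier, SUM(cost) as val
FROM products
GROUP BY supplier
ORDER BY val DESC
LIMIT 1

Result: SupplierC with sum(cost) = 161.18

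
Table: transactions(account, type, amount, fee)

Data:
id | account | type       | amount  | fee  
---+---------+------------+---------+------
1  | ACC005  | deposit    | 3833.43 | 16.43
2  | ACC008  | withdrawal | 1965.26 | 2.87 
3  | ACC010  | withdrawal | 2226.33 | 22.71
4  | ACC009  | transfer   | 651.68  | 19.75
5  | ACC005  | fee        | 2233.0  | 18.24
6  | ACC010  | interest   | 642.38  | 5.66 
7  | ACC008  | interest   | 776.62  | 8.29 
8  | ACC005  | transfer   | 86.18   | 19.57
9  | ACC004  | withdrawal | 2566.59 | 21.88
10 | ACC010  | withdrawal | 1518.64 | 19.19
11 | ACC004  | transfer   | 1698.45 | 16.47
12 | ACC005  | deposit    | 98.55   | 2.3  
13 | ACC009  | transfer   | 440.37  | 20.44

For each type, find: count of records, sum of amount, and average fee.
SELECT type,
       COUNT(*) as cnt,
       SUM(amount) as total_amount,
       AVG(fee) as avg_fee
FROM transactions
GROUP BY type

Result:
  deposit: 2 records, 3931.98 total amount, 9.37 avg fee
  fee: 1 records, 2233.00 total amount, 18.24 avg fee
  interest: 2 records, 1419.00 total amount, 6.98 avg fee
  transfer: 4 records, 2876.68 total amount, 19.06 avg fee
  withdrawal: 4 records, 8276.82 total amount, 16.66 avg fee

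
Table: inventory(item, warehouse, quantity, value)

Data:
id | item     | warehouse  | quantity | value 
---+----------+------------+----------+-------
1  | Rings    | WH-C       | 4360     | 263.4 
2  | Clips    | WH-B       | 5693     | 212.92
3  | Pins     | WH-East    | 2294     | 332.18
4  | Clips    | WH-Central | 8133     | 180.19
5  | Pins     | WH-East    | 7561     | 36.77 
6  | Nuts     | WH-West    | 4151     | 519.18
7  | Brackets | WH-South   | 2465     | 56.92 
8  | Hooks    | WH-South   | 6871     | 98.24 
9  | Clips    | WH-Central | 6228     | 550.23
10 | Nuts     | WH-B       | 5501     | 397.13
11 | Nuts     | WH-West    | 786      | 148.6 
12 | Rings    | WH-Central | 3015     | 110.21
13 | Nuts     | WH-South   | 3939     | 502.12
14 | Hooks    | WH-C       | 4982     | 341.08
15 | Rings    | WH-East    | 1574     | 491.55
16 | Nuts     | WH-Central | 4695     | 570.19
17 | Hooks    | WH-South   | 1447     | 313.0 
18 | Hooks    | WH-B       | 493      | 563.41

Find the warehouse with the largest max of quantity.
SELECT warehouse, MAX(quantity) as val
FROM inventory
GROUP BY warehouse
ORDER BY val DESC
LIMIT 1

Result: WH-Central with max(quantity) = 8133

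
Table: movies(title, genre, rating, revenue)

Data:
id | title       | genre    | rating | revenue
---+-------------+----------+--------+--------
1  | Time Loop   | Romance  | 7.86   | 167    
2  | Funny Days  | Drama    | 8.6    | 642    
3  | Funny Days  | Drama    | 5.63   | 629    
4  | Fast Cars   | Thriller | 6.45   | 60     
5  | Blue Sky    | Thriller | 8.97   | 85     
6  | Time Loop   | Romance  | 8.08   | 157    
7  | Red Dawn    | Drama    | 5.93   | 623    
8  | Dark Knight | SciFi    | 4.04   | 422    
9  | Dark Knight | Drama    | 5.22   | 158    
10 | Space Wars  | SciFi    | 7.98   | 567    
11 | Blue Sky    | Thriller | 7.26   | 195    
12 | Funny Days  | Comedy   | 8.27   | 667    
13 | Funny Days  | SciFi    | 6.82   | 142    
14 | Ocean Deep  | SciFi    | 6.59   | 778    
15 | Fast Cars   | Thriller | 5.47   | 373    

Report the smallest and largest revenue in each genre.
SELECT genre, MIN(revenue), MAX(revenue)
FROM movies
GROUP BY genre

Result:
  Comedy: min=667, max=667
  Drama: min=158, max=642
  Romance: min=157, max=167
  SciFi: min=142, max=778
  Thriller: min=60, max=373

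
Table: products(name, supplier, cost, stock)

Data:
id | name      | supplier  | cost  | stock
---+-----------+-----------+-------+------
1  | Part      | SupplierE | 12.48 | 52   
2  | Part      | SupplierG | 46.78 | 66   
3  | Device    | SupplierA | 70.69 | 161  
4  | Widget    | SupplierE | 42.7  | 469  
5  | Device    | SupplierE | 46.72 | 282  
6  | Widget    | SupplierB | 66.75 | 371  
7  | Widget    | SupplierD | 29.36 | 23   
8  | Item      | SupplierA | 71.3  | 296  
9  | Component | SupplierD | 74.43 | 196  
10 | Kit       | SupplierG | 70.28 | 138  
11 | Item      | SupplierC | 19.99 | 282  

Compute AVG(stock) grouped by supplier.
SELECT supplier, AVG(stock) as result
FROM products
GROUP BY supplier

Result:
  SupplierA: 228.50
  SupplierB: 371.00
  SupplierC: 282.00
  SupplierD: 109.50
  SupplierE: 267.67
  SupplierG: 102.00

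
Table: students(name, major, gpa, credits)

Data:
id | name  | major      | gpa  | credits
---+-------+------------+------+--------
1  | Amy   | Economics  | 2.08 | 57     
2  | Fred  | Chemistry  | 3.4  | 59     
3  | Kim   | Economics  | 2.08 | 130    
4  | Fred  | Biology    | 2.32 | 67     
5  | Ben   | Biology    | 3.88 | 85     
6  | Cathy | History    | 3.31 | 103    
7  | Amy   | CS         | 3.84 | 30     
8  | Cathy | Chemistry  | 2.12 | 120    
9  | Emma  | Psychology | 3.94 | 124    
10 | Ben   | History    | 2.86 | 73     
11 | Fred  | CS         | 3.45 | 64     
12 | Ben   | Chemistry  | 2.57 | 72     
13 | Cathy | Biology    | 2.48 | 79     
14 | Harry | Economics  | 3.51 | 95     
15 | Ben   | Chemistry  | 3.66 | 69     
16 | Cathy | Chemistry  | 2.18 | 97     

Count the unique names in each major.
SELECT major, COUNT(DISTINCT name)
FROM students
GROUP BY major

Result:
  Biology: 3 distinct
  CS: 2 distinct
  Chemistry: 3 distinct
  Economics: 3 distinct
  History: 2 distinct
  Psychology: 1 distinct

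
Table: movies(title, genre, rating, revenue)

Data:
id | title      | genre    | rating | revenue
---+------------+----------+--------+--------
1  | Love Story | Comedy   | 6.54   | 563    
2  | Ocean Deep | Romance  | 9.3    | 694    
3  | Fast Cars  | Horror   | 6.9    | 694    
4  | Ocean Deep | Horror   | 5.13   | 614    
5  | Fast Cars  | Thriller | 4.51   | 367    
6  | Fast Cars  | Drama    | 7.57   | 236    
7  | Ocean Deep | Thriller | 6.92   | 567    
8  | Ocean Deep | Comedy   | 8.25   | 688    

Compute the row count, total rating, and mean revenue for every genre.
SELECT genre,
       COUNT(*) as cnt,
       SUM(rating) as total_rating,
       AVG(revenue) as avg_revenue
FROM movies
GROUP BY genre

Result:
  Comedy: 2 records, 14.79 total rating, 625.50 avg revenue
  Drama: 1 records, 7.57 total rating, 236.00 avg revenue
  Horror: 2 records, 12.03 total rating, 654.00 avg revenue
  Romance: 1 records, 9.30 total rating, 694.00 avg revenue
  Thriller: 2 records, 11.43 total rating, 467.00 avg revenue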